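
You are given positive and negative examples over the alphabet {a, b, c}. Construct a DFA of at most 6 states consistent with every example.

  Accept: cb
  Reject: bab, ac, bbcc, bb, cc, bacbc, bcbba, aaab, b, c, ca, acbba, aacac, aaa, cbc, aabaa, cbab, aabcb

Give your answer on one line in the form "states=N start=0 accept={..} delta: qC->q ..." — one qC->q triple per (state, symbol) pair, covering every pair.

Fold the examples into a partial DFA from state 0: repeatedly fix the first undefined (state, symbol) met by the shortest-then-alphabetical prefix, trying targets in increasing order and rejecting any under which an Accept and a Reject string meet in one state with the same remainder; add a state when all current targets are rejected. Accepting states are where Accept strings end.
a: 0a undefined. 0a->0: ok.
b: 0b undefined. 0b->0: no, cb/aabcb meet in 0 with "cb" left. Open state 1: 0b->1.
c: 0c undefined. 0c->0: no, cb/aaab meet in 1. 0c->1: no, cb/bb meet in 1 with "b" left. Open state 2: 0c->2.
ba: 1a undefined. 1a->0: ok.
bb: 1b undefined. 1b->0: ok.
bc: 1c undefined. 1c->0: ok.
ca: 2a undefined. 2a->0: ok.
cb: 2b undefined. 2b->0: no, cb/bb meet in 0. 2b->1: no, cb/bab meet in 1. 2b->2: no, cb/ac meet in 2. Open state 3: 2b->3.
cc: 2c undefined. 2c->0: ok.
cba: 3a undefined. 3a->0: ok.
cbc: 3c undefined. 3c->0: ok.
acbb: 3b undefined. 3b->0: ok.
All examples now run through 4 states with every (state, symbol) defined. Accept strings end in {3}, Reject strings end in {0,1,2}; accept={3}.

states=4 start=0 accept={3} delta: 0a->0 0b->1 0c->2 1a->0 1b->0 1c->0 2a->0 2b->3 2c->0 3a->0 3b->0 3c->0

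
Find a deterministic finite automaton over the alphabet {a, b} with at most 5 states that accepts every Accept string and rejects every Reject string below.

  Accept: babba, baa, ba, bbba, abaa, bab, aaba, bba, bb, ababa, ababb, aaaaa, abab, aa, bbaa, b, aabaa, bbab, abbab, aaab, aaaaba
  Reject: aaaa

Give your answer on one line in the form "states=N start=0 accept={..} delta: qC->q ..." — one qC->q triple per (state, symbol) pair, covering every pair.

states=5 start=0 accept={0,1,2} delta: 0a->1 0b->0 1a->2 1b->0 2a->3 2b->0 3a->4 3b->0 4a->0 4b->0

Grow the machine one transition at a time. Run the examples from 0; the earliest place one falls off (shortest prefix, ties alphabetical) gets sent to the lowest-numbered state that keeps every Accept/Reject pair distinguishable — a pair clashes when both reach the same state with identical unread suffix — and to a fresh state only if none does.
a: 0a undefined. 0a->0: no, aaaaa/aaaa meet in 0. Open state 1: 0a->1.
b: 0b undefined. 0b->0: ok.
aa: 1a undefined. 1a->0: no, baa/aaaa meet in 0. 1a->1: no, baa/aaaa meet in 1. Open state 2: 1a->2.
ab: 1b undefined. 1b->0: ok.
aaa: 2a undefined. 2a->0: no, babba/aaaa meet in 1. 2a->1: no, baa/aaaa meet in 2. 2a->2: no, baa/aaaa meet in 2. Open state 3: 2a->3.
aab: 2b undefined. 2b->0: ok.
aaaa: 3a undefined. 3a->0: no, bab/aaaa meet in 0. 3a->1: no, babba/aaaa meet in 1. 3a->2: no, baa/aaaa meet in 2. 3a->3: no, aaaaa/aaaa meet in 3. Open state 4: 3a->4.
aaab: 3b undefined. 3b->0: ok.
aaaaa: 4a undefined. 4a->0: ok.
aaaab: 4b undefined. 4b->0: ok.
All examples now run through 5 states with every (state, symbol) defined. Accept strings end in {0,1,2}, Reject strings end in {4}; accept={0,1,2}.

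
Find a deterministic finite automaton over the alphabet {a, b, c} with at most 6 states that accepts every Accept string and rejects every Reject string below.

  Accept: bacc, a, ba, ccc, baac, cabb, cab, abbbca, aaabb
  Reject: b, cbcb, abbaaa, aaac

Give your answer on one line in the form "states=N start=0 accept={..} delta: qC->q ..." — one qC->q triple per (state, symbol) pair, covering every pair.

Fold the examples into a partial DFA from state 0: repeatedly fix the first undefined (state, symbol) met by the shortest-then-alphabetical prefix, trying targets in increasing order and rejecting any under which an Accept and a Reject string meet in one state with the same remainder; add a state when all current targets are rejected. Accepting states are where Accept strings end.
a: 0a undefined. 0a->0: ok.
b: 0b undefined. 0b->0: no, a/b meet in 0. Open state 1: 0b->1.
c: 0c undefined. 0c->0: no, a/aaac meet in 0. 0c->1: ok.
ba: 1a undefined. 1a->0: no, baac/b meet in 1. 1a->1: no, ba/b meet in 1. Open state 2: 1a->2.
cb: 1b undefined. 1b->0: no, a/cbcb meet in 0. 1b->1: no, aaabb/b meet in 1. 1b->2: ok.
cc: 1c undefined. 1c->0: no, ccc/b meet in 1. 1c->1: no, ccc/b meet in 1. 1c->2: ok.
baa: 2a undefined. 2a->0: no, a/abbaaa meet in 0. 2a->1: ok.
bac: 2c undefined. 2c->0: no, bacc/b meet in 1. 2c->1: no, bacc/cbcb meet in 2. 2c->2: no, cab/cbcb meet in 2 with "b" left. Open state 3: 2c->3.
cab: 2b undefined. 2b->0: no, cabb/b meet in 1. 2b->1: no, cab/b meet in 1. 2b->2: ok.
bacc: 3c undefined. 3c->0: ok.
cbcb: 3b undefined. 3b->0: no, bacc/cbcb meet in 0. 3b->1: ok.
abbbca: 3a undefined. 3a->0: ok.
All examples now run through 4 states with every (state, symbol) defined. Accept strings end in {0,2,3}, Reject strings end in {1}; accept={0,2,3}.

states=4 start=0 accept={0,2,3} delta: 0a->0 0b->1 0c->1 1a->2 1b->2 1c->2 2a->1 2b->2 2c->3 3a->0 3b->1 3c->0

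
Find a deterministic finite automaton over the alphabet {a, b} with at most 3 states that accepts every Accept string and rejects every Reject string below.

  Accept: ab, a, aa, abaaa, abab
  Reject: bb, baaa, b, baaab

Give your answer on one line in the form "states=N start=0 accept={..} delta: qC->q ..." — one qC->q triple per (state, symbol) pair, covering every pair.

states=3 start=0 accept={1,2} delta: 0a->1 0b->0 1a->2 1b->1 2a->0 2b->1

Fold the examples into a partial DFA from state 0: repeatedly fix the first undefined (state, symbol) met by the shortest-then-alphabetical prefix, trying targets in increasing order and rejecting any under which an Accept and a Reject string meet in one state with the same remainder; add a state when all current targets are rejected. Accepting states are where Accept strings end.
a: 0a undefined. 0a->0: no, ab/b meet in 0 with "b" left. Open state 1: 0a->1.
b: 0b undefined. 0b->0: ok.
aa: 1a undefined. 1a->0: no, ab/baaab meet in 1 with "b" left. 1a->1: no, ab/baaab meet in 1 with "b" left. Open state 2: 1a->2.
ab: 1b undefined. 1b->0: no, ab/bb meet in 0. 1b->1: ok.
abaa: 2a undefined. 2a->0: ok.
abab: 2b undefined. 2b->0: no, abab/bb meet in 0. 2b->1: ok.
All examples now run through 3 states with every (state, symbol) defined. Accept strings end in {1,2}, Reject strings end in {0}; accept={1,2}.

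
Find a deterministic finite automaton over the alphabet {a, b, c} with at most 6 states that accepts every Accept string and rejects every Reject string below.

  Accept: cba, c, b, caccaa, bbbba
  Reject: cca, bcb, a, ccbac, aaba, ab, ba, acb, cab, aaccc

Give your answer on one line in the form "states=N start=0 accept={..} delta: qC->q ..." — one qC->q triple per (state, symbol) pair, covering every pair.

Grow the machine one transition at a time. Run the examples from 0; the earliest place one falls off (shortest prefix, ties alphabetical) gets sent to the lowest-numbered state that keeps every Accept/Reject pair distinguishable — a pair clashes when both reach the same state with identical unread suffix — and to a fresh state only if none does.
a: 0a undefined. 0a->0: no, b/ab meet in 0 with "b" left. Open state 1: 0a->1.
b: 0b undefined. 0b->0: no, bbbba/a meet in 1. 0b->1: no, b/a meet in 1. Open state 2: 0b->2.
c: 0c undefined. 0c->0: no, cba/ba meet in 2 with "a" left. 0c->1: no, c/a meet in 1. 0c->2: ok.
aa: 1a undefined. 1a->0: ok.
ab: 1b undefined. 1b->0: ok.
ac: 1c undefined. 1c->0: no, c/acb meet in 2. 1c->1: ok.
ba: 2a undefined. 2a->0: no, c/cab meet in 2. 2a->1: no, caccaa/a meet in 1. 2a->2: no, c/aaba meet in 2. Open state 3: 2a->3.
bb: 2b undefined. 2b->0: no, cba/a meet in 1. 2b->1: no, cba/ab meet in 0. 2b->2: no, cba/aaba meet in 3. 2b->3: ok.
bc: 2c undefined. 2c->0: no, c/bcb meet in 2. 2c->1: ok.
bbb: 3b undefined. 3b->0: no, bbbba/aaba meet in 3. 3b->1: no, bbbba/a meet in 1. 3b->2: no, c/cab meet in 2. 3b->3: ok.
cac: 3c undefined. 3c->0: ok.
cba: 3a undefined. 3a->0: no, cba/cca meet in 0. 3a->1: no, cba/a meet in 1. 3a->2: ok.
All examples now run through 4 states with every (state, symbol) defined. Accept strings end in {2}, Reject strings end in {0,1,3}; accept={2}.

states=4 start=0 accept={2} delta: 0a->1 0b->2 0c->2 1a->0 1b->0 1c->1 2a->3 2b->3 2c->1 3a->2 3b->3 3c->0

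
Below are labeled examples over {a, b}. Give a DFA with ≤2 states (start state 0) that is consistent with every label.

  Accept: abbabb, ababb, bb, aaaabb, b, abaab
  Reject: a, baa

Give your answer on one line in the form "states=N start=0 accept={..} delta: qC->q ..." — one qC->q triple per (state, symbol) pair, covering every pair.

State merging on the prefix tree: take the shortest (then alphabetical) example prefix whose next move is undefined and point that move at state 0, else 1, else 2, ...; a target is out if some Accept/Reject pair would then sit in one state with the same input left (inseparable). If every existing state is out, open a new one.
a: 0a undefined. 0a->0: ok.
b: 0b undefined. 0b->0: no, abbabb/a meet in 0. Open state 1: 0b->1.
ba: 1a undefined. 1a->0: ok.
bb: 1b undefined. 1b->0: no, abbabb/a meet in 0. 1b->1: ok.
All examples now run through 2 states with every (state, symbol) defined. Accept strings end in {1}, Reject strings end in {0}; accept={1}.

states=2 start=0 accept={1} delta: 0a->0 0b->1 1a->0 1b->1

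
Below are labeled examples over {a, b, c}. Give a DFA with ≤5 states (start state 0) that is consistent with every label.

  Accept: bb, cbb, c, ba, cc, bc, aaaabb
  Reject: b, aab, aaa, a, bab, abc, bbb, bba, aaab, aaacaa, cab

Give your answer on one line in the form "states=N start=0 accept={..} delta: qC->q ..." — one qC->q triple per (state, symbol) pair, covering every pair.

states=5 start=0 accept={0,2,3} delta: 0a->1 0b->1 0c->2 1a->2 1b->3 1c->0 2a->4 2b->1 2c->0 3a->1 3b->1 3c->1 4a->0 4b->1 4c->1

Grow the machine one transition at a time. Run the examples from 0; the earliest place one falls off (shortest prefix, ties alphabetical) gets sent to the lowest-numbered state that keeps every Accept/Reject pair distinguishable — a pair clashes when both reach the same state with identical unread suffix — and to a fresh state only if none does.
a: 0a undefined. 0a->0: no, bc/abc meet in 0 with "bc" left. Open state 1: 0a->1.
b: 0b undefined. 0b->0: no, bb/b meet in 0. 0b->1: ok.
c: 0c undefined. 0c->0: no, bb/cab meet in 1 with "b" left. 0c->1: no, cbb/bbb meet in 1 with "bb" left. Open state 2: 0c->2.
aa: 1a undefined. 1a->0: no, bb/aaab meet in 1 with "b" left. 1a->1: no, bb/aab meet in 1 with "b" left. 1a->2: ok.
ab: 1b undefined. 1b->0: no, c/abc meet in 2. 1b->1: no, bb/b meet in 1. 1b->2: no, cc/abc meet in 2 with "c" left. Open state 3: 1b->3.
bc: 1c undefined. 1c->0: ok.
ca: 2a undefined. 2a->0: no, bc/aaa meet in 0. 2a->1: no, bb/aaab meet in 3. 2a->2: no, c/aaa meet in 2. 2a->3: no, bb/aaa meet in 3. Open state 4: 2a->4.
cb: 2b undefined. 2b->0: no, cbb/b meet in 1. 2b->1: ok.
cc: 2c undefined. 2c->0: ok.
abc: 3c undefined. 3c->0: no, cc/abc meet in 0. 3c->1: ok.
bba: 3a undefined. 3a->0: no, cc/bba meet in 0. 3a->1: ok.
bbb: 3b undefined. 3b->0: no, cc/bbb meet in 0. 3b->1: ok.
cab: 4b undefined. 4b->0: no, cc/aaab meet in 0. 4b->1: ok.
aaaa: 4a undefined. 4a->0: ok.
aaac: 4c undefined. 4c->0: no, c/aaacaa meet in 2. 4c->1: ok.
All examples now run through 5 states with every (state, symbol) defined. Accept strings end in {0,2,3}, Reject strings end in {1,4}; accept={0,2,3}.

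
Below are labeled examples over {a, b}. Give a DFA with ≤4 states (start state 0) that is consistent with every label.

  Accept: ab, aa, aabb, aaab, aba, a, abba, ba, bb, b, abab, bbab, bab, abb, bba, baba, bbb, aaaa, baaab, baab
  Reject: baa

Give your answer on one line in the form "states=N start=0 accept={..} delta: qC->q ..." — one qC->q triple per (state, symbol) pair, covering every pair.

states=4 start=0 accept={0,1,2} delta: 0a->0 0b->1 1a->2 1b->0 2a->3 2b->0 3a->0 3b->0

State merging on the prefix tree: take the shortest (then alphabetical) example prefix whose next move is undefined and point that move at state 0, else 1, else 2, ...; a target is out if some Accept/Reject pair would then sit in one state with the same input left (inseparable). If every existing state is out, open a new one.
a: 0a undefined. 0a->0: ok.
b: 0b undefined. 0b->0: no, ab/baa meet in 0. Open state 1: 0b->1.
ba: 1a undefined. 1a->0: no, aa/baa meet in 0. 1a->1: no, ab/baa meet in 1. Open state 2: 1a->2.
bb: 1b undefined. 1b->0: ok.
baa: 2a undefined. 2a->0: no, aa/baa meet in 0. 2a->1: no, ab/baa meet in 1. 2a->2: no, aba/baa meet in 2. Open state 3: 2a->3.
bab: 2b undefined. 2b->0: ok.
baaa: 3a undefined. 3a->0: ok.
baab: 3b undefined. 3b->0: ok.
All examples now run through 4 states with every (state, symbol) defined. Accept strings end in {0,1,2}, Reject strings end in {3}; accept={0,1,2}.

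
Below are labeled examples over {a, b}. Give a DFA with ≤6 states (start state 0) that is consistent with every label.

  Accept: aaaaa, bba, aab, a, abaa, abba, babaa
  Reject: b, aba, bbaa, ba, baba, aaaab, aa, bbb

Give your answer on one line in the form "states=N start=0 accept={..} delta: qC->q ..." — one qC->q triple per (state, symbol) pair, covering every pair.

states=4 start=0 accept={0,1} delta: 0a->1 0b->2 1a->2 1b->2 2a->3 2b->0 3a->0 3b->2

Grow the machine one transition at a time. Run the examples from 0; the earliest place one falls off (shortest prefix, ties alphabetical) gets sent to the lowest-numbered state that keeps every Accept/Reject pair distinguishable — a pair clashes when both reach the same state with identical unread suffix — and to a fresh state only if none does.
a: 0a undefined. 0a->0: no, aaaaa/aa meet in 0. Open state 1: 0a->1.
b: 0b undefined. 0b->0: no, bba/ba meet in 1. 0b->1: no, bba/aba meet in 1 with "ba" left. Open state 2: 0b->2.
aa: 1a undefined. 1a->0: no, aab/b meet in 2. 1a->1: no, aaaaa/aa meet in 1. 1a->2: ok.
ab: 1b undefined. 1b->0: no, a/aba meet in 1. 1b->1: no, abaa/ba meet in 2 with "a" left. 1b->2: ok.
ba: 2a undefined. 2a->0: no, aaaaa/b meet in 2. 2a->1: no, aaaaa/aba meet in 1. 2a->2: no, aaaaa/b meet in 2. Open state 3: 2a->3.
bb: 2b undefined. 2b->0: ok.
bab: 3b undefined. 3b->0: no, bba/baba meet in 1. 3b->1: no, babaa/aba meet in 3. 3b->2: ok.
aaaa: 3a undefined. 3a->0: ok.
All examples now run through 4 states with every (state, symbol) defined. Accept strings end in {0,1}, Reject strings end in {2,3}; accept={0,1}.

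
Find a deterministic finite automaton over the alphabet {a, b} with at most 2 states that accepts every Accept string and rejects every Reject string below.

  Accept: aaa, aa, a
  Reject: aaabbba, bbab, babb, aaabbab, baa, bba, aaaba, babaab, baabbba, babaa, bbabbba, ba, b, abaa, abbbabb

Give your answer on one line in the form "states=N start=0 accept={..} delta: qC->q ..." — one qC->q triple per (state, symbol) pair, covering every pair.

Fold the examples into a partial DFA from state 0: repeatedly fix the first undefined (state, symbol) met by the shortest-then-alphabetical prefix, trying targets in increasing order and rejecting any under which an Accept and a Reject string meet in one state with the same remainder; add a state when all current targets are rejected. Accepting states are where Accept strings end.
a: 0a undefined. 0a->0: ok.
b: 0b undefined. 0b->0: no, aaa/aaabbba meet in 0. Open state 1: 0b->1.
ba: 1a undefined. 1a->0: no, aaa/baa meet in 0. 1a->1: ok.
bb: 1b undefined. 1b->0: no, aaa/bba meet in 0. 1b->1: ok.
All examples now run through 2 states with every (state, symbol) defined. Accept strings end in {0}, Reject strings end in {1}; accept={0}.

states=2 start=0 accept={0} delta: 0a->0 0b->1 1a->1 1b->1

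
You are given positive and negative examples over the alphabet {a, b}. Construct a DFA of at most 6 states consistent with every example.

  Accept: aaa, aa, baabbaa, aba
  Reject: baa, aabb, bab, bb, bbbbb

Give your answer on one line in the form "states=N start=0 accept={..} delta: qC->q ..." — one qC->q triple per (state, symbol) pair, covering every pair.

states=4 start=0 accept={0,2} delta: 0a->0 0b->1 1a->2 1b->1 2a->3 2b->1 3a->0 3b->3

Fold the examples into a partial DFA from state 0: repeatedly fix the first undefined (state, symbol) met by the shortest-then-alphabetical prefix, trying targets in increasing order and rejecting any under which an Accept and a Reject string meet in one state with the same remainder; add a state when all current targets are rejected. Accepting states are where Accept strings end.
a: 0a undefined. 0a->0: ok.
b: 0b undefined. 0b->0: no, aaa/baa meet in 0. Open state 1: 0b->1.
ba: 1a undefined. 1a->0: no, aaa/baa meet in 0. 1a->1: no, aba/baa meet in 1. Open state 2: 1a->2.
bb: 1b undefined. 1b->0: no, aaa/aabb meet in 0. 1b->1: ok.
baa: 2a undefined. 2a->0: no, aaa/baa meet in 0. 2a->1: no, baabbaa/baa meet in 1. 2a->2: no, aba/baa meet in 2. Open state 3: 2a->3.
bab: 2b undefined. 2b->0: no, aaa/bab meet in 0. 2b->1: ok.
baab: 3b undefined. 3b->0: no, baabbaa/baa meet in 3. 3b->1: no, baabbaa/baa meet in 3. 3b->2: no, baabbaa/baa meet in 3. 3b->3: ok.
baabba: 3a undefined. 3a->0: ok.
All examples now run through 4 states with every (state, symbol) defined. Accept strings end in {0,2}, Reject strings end in {1,3}; accept={0,2}.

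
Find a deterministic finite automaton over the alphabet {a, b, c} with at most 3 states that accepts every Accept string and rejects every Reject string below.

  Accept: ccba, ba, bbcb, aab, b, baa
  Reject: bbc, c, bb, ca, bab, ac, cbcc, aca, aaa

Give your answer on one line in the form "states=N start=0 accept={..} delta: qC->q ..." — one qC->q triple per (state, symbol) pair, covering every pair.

states=2 start=0 accept={1} delta: 0a->0 0b->1 0c->0 1a->1 1b->0 1c->0

Fold the examples into a partial DFA from state 0: repeatedly fix the first undefined (state, symbol) met by the shortest-then-alphabetical prefix, trying targets in increasing order and rejecting any under which an Accept and a Reject string meet in one state with the same remainder; add a state when all current targets are rejected. Accepting states are where Accept strings end.
a: 0a undefined. 0a->0: ok.
b: 0b undefined. 0b->0: no, ba/bb meet in 0. Open state 1: 0b->1.
c: 0c undefined. 0c->0: ok.
ba: 1a undefined. 1a->0: no, ccba/c meet in 0. 1a->1: ok.
bb: 1b undefined. 1b->0: ok.
cbc: 1c undefined. 1c->0: ok.
All examples now run through 2 states with every (state, symbol) defined. Accept strings end in {1}, Reject strings end in {0}; accept={1}.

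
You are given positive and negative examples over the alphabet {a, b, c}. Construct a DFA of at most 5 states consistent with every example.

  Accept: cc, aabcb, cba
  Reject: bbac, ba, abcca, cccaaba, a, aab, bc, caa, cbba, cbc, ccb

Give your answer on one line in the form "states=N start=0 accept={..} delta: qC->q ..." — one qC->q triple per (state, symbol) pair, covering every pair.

Fold the examples into a partial DFA from state 0: repeatedly fix the first undefined (state, symbol) met by the shortest-then-alphabetical prefix, trying targets in increasing order and rejecting any under which an Accept and a Reject string meet in one state with the same remainder; add a state when all current targets are rejected. Accepting states are where Accept strings end.
a: 0a undefined. 0a->0: ok.
b: 0b undefined. 0b->0: ok.
c: 0c undefined. 0c->0: no, cc/bbac meet in 0. Open state 1: 0c->1.
ca: 1a undefined. 1a->0: ok.
cb: 1b undefined. 1b->0: no, aabcb/ba meet in 0. 1b->1: no, cc/cbc meet in 1 with "c" left. Open state 2: 1b->2.
cc: 1c undefined. 1c->0: no, cc/ba meet in 0. 1c->1: no, cc/bbac meet in 1. 1c->2: no, cba/abcca meet in 2 with "a" left. Open state 3: 1c->3.
cba: 2a undefined. 2a->0: no, cba/ba meet in 0. 2a->1: no, cba/bbac meet in 1. 2a->2: ok.
cbb: 2b undefined. 2b->0: ok.
cbc: 2c undefined. 2c->0: ok.
ccb: 3b undefined. 3b->0: ok.
ccc: 3c undefined. 3c->0: ok.
abcca: 3a undefined. 3a->0: ok.
All examples now run through 4 states with every (state, symbol) defined. Accept strings end in {2,3}, Reject strings end in {0,1}; accept={2,3}.

states=4 start=0 accept={2,3} delta: 0a->0 0b->0 0c->1 1a->0 1b->2 1c->3 2a->2 2b->0 2c->0 3a->0 3b->0 3c->0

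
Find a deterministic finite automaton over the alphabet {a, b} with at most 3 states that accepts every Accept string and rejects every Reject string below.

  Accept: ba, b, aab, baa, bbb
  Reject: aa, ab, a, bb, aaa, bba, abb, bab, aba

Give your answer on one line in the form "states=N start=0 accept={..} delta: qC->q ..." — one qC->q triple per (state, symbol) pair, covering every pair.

states=3 start=0 accept={2} delta: 0a->1 0b->2 1a->0 1b->1 2a->2 2b->0

State merging on the prefix tree: take the shortest (then alphabetical) example prefix whose next move is undefined and point that move at state 0, else 1, else 2, ...; a target is out if some Accept/Reject pair would then sit in one state with the same input left (inseparable). If every existing state is out, open a new one.
a: 0a undefined. 0a->0: no, ba/aba meet in 0 with "ba" left. Open state 1: 0a->1.
b: 0b undefined. 0b->0: no, ba/a meet in 1. 0b->1: no, ba/aa meet in 1 with "a" left. Open state 2: 0b->2.
aa: 1a undefined. 1a->0: ok.
ab: 1b undefined. 1b->0: no, b/abb meet in 2. 1b->1: ok.
ba: 2a undefined. 2a->0: no, ba/aa meet in 0. 2a->1: no, ba/ab meet in 1. 2a->2: ok.
bb: 2b undefined. 2b->0: ok.
All examples now run through 3 states with every (state, symbol) defined. Accept strings end in {2}, Reject strings end in {0,1}; accept={2}.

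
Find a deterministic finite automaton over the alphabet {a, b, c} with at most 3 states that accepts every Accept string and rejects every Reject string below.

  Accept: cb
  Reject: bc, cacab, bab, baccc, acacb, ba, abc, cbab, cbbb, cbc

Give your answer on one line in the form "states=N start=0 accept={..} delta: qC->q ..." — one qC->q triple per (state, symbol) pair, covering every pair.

Grow the machine one transition at a time. Run the examples from 0; the earliest place one falls off (shortest prefix, ties alphabetical) gets sent to the lowest-numbered state that keeps every Accept/Reject pair distinguishable — a pair clashes when both reach the same state with identical unread suffix — and to a fresh state only if none does.
a: 0a undefined. 0a->0: ok.
b: 0b undefined. 0b->0: ok.
c: 0c undefined. 0c->0: no, cb/bc meet in 0. Open state 1: 0c->1.
ca: 1a undefined. 1a->0: no, cb/acacb meet in 1 with "b" left. 1a->1: ok.
cb: 1b undefined. 1b->0: no, cb/bab meet in 0. 1b->1: no, cb/bc meet in 1. Open state 2: 1b->2.
cac: 1c undefined. 1c->0: ok.
cba: 2a undefined. 2a->0: ok.
cbb: 2b undefined. 2b->0: ok.
cbc: 2c undefined. 2c->0: ok.
All examples now run through 3 states with every (state, symbol) defined. Accept strings end in {2}, Reject strings end in {0,1}; accept={2}.

states=3 start=0 accept={2} delta: 0a->0 0b->0 0c->1 1a->1 1b->2 1c->0 2a->0 2b->0 2c->0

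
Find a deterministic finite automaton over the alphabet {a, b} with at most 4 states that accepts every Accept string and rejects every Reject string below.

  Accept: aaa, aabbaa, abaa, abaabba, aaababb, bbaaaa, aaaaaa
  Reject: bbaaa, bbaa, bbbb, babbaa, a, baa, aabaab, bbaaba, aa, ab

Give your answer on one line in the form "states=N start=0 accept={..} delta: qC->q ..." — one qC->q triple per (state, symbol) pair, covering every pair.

State merging on the prefix tree: take the shortest (then alphabetical) example prefix whose next move is undefined and point that move at state 0, else 1, else 2, ...; a target is out if some Accept/Reject pair would then sit in one state with the same input left (inseparable). If every existing state is out, open a new one.
a: 0a undefined. 0a->0: no, aaa/a meet in 0. Open state 1: 0a->1.
b: 0b undefined. 0b->0: no, aaa/bbaaa meet in 1 with "aa" left. 0b->1: no, aaa/baa meet in 1 with "aa" left. Open state 2: 0b->2.
aa: 1a undefined. 1a->0: no, aaa/a meet in 1. 1a->1: no, aaa/a meet in 1. 1a->2: ok.
ab: 1b undefined. 1b->0: no, abaa/aa meet in 2. 1b->1: ok.
ba: 2a undefined. 2a->0: ok.
bb: 2b undefined. 2b->0: no, aaa/bbaaa meet in 0. 2b->1: no, aaa/bbaa meet in 0. 2b->2: no, aabbaa/bbaa meet in 1. Open state 3: 2b->3.
bba: 3a undefined. 3a->0: ok.
bbb: 3b undefined. 3b->0: no, aabbaa/bbaaa meet in 2. 3b->1: ok.
All examples now run through 4 states with every (state, symbol) defined. Accept strings end in {0,3}, Reject strings end in {1,2}; accept={0,3}.

states=4 start=0 accept={0,3} delta: 0a->1 0b->2 1a->2 1b->1 2a->0 2b->3 3a->0 3b->1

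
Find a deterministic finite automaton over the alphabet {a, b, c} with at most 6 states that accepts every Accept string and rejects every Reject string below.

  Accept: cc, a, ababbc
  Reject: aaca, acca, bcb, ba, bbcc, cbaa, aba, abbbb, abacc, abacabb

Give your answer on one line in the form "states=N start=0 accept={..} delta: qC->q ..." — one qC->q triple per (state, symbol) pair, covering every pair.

states=3 start=0 accept={0,2} delta: 0a->0 0b->1 0c->1 1a->1 1b->1 1c->2 2a->1 2b->1 2c->1

Grow the machine one transition at a time. Run the examples from 0; the earliest place one falls off (shortest prefix, ties alphabetical) gets sent to the lowest-numbered state that keeps every Accept/Reject pair distinguishable — a pair clashes when both reach the same state with identical unread suffix — and to a fresh state only if none does.
a: 0a undefined. 0a->0: ok.
b: 0b undefined. 0b->0: no, cc/bbcc meet in 0 with "cc" left. Open state 1: 0b->1.
c: 0c undefined. 0c->0: no, cc/aaca meet in 0. 0c->1: ok.
ba: 1a undefined. 1a->0: no, cc/abacc meet in 1 with "c" left. 1a->1: ok.
bb: 1b undefined. 1b->0: no, cc/bbcc meet in 1 with "c" left. 1b->1: ok.
bc: 1c undefined. 1c->0: no, cc/acca meet in 0. 1c->1: no, cc/aaca meet in 1. Open state 2: 1c->2.
bcb: 2b undefined. 2b->0: no, a/bcb meet in 0. 2b->1: ok.
acca: 2a undefined. 2a->0: no, a/acca meet in 0. 2a->1: ok.
bbcc: 2c undefined. 2c->0: no, a/bbcc meet in 0. 2c->1: ok.
All examples now run through 3 states with every (state, symbol) defined. Accept strings end in {0,2}, Reject strings end in {1}; accept={0,2}.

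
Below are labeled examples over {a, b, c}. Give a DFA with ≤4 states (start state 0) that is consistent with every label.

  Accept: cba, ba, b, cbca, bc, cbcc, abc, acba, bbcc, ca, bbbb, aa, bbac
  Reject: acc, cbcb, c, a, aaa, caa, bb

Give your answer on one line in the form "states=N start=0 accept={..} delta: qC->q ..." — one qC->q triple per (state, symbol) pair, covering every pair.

states=4 start=0 accept={0,2} delta: 0a->1 0b->2 0c->1 1a->0 1b->2 1c->0 2a->0 2b->3 2c->2 3a->1 3b->0 3c->1

Fold the examples into a partial DFA from state 0: repeatedly fix the first undefined (state, symbol) met by the shortest-then-alphabetical prefix, trying targets in increasing order and rejecting any under which an Accept and a Reject string meet in one state with the same remainder; add a state when all current targets are rejected. Accepting states are where Accept strings end.
a: 0a undefined. 0a->0: no, aa/a meet in 0. Open state 1: 0a->1.
b: 0b undefined. 0b->0: no, ba/a meet in 1. 0b->1: no, b/a meet in 1. Open state 2: 0b->2.
c: 0c undefined. 0c->0: no, ca/a meet in 1. 0c->1: ok.
aa: 1a undefined. 1a->0: ok.
ab: 1b undefined. 1b->0: no, cba/c meet in 1. 1b->1: no, cbcc/acc meet in 1 with "cc" left. 1b->2: ok.
ac: 1c undefined. 1c->0: ok.
ba: 2a undefined. 2a->0: ok.
bb: 2b undefined. 2b->0: no, cba/bb meet in 0. 2b->1: no, bbcc/acc meet in 1. 2b->2: no, b/bb meet in 2. Open state 3: 2b->3.
bc: 2c undefined. 2c->0: no, b/cbcb meet in 2. 2c->1: no, b/cbcb meet in 2. 2c->2: ok.
bba: 3a undefined. 3a->0: no, bbac/acc meet in 1. 3a->1: ok.
bbb: 3b undefined. 3b->0: ok.
bbc: 3c undefined. 3c->0: no, bbcc/acc meet in 1. 3c->1: ok.
All examples now run through 4 states with every (state, symbol) defined. Accept strings end in {0,2}, Reject strings end in {1,3}; accept={0,2}.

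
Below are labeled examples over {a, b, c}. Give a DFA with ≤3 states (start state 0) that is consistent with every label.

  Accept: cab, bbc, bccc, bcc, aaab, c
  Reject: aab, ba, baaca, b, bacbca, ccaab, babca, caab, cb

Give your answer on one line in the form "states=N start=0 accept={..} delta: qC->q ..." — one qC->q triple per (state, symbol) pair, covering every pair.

Grow the machine one transition at a time. Run the examples from 0; the earliest place one falls off (shortest prefix, ties alphabetical) gets sent to the lowest-numbered state that keeps every Accept/Reject pair distinguishable — a pair clashes when both reach the same state with identical unread suffix — and to a fresh state only if none does.
a: 0a undefined. 0a->0: no, aaab/aab meet in 0 with "b" left. Open state 1: 0a->1.
b: 0b undefined. 0b->0: ok.
c: 0c undefined. 0c->0: no, bbc/b meet in 0. 0c->1: no, cab/aab meet in 1 with "ab" left. Open state 2: 0c->2.
aa: 1a undefined. 1a->0: ok.
ca: 2a undefined. 2a->0: no, cab/aab meet in 0. 2a->1: ok.
cb: 2b undefined. 2b->0: ok.
cc: 2c undefined. 2c->0: no, bcc/aab meet in 0. 2c->1: no, cab/ccaab meet in 1 with "b" left. 2c->2: ok.
bab: 1b undefined. 1b->0: no, cab/aab meet in 0. 1b->1: no, cab/ba meet in 1. 1b->2: ok.
bac: 1c undefined. 1c->0: ok.
All examples now run through 3 states with every (state, symbol) defined. Accept strings end in {2}, Reject strings end in {0,1}; accept={2}.

states=3 start=0 accept={2} delta: 0a->1 0b->0 0c->2 1a->0 1b->2 1c->0 2a->1 2b->0 2c->2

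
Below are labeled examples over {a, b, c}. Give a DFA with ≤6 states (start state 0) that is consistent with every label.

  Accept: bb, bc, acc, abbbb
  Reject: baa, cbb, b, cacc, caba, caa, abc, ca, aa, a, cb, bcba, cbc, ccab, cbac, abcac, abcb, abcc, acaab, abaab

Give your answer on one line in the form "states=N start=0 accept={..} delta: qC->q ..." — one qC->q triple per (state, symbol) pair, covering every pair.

State merging on the prefix tree: take the shortest (then alphabetical) example prefix whose next move is undefined and point that move at state 0, else 1, else 2, ...; a target is out if some Accept/Reject pair would then sit in one state with the same input left (inseparable). If every existing state is out, open a new one.
a: 0a undefined. 0a->0: no, bc/abc meet in 0 with "bc" left. Open state 1: 0a->1.
b: 0b undefined. 0b->0: no, bb/b meet in 0. 0b->1: ok.
c: 0c undefined. 0c->0: no, bb/cbb meet in 1 with "b" left. 0c->1: no, bb/cb meet in 1 with "b" left. Open state 2: 0c->2.
aa: 1a undefined. 1a->0: ok.
ab: 1b undefined. 1b->0: no, bb/aa meet in 0. 1b->1: no, bb/baa meet in 1. 1b->2: ok.
ac: 1c undefined. 1c->0: no, bc/aa meet in 0. 1c->1: no, bb/acaab meet in 2. 1c->2: no, acc/abc meet in 2 with "c" left. Open state 3: 1c->3.
ca: 2a undefined. 2a->0: no, bb/abaab meet in 2. 2a->1: no, acc/cacc meet in 3 with "c" left. 2a->2: no, bb/caa meet in 2. 2a->3: no, bc/ca meet in 3. Open state 4: 2a->4.
cb: 2b undefined. 2b->0: no, bb/cbc meet in 2. 2b->1: no, bb/cbb meet in 2. 2b->2: no, bb/cbb meet in 2. 2b->3: no, bc/cb meet in 3. 2b->4: ok.
cc: 2c undefined. 2c->0: no, bb/ccab meet in 2. 2c->1: no, bb/abcac meet in 2. 2c->2: no, bb/abc meet in 2. 2c->3: no, bc/abc meet in 3. 2c->4: ok.
aca: 3a undefined. 3a->0: no, bb/acaab meet in 2. 3a->1: ok.
acc: 3c undefined. 3c->0: no, acc/aa meet in 0. 3c->1: no, acc/baa meet in 1. 3c->2: ok.
bcb: 3b undefined. 3b->0: ok.
caa: 4a undefined. 4a->0: no, bb/cbac meet in 2. 4a->1: no, bb/ccab meet in 2. 4a->2: no, bb/caa meet in 2. 4a->3: no, bb/cbac meet in 2. 4a->4: ok.
cab: 4b undefined. 4b->0: no, abbbb/baa meet in 1. 4b->1: ok.
cac: 4c undefined. 4c->0: no, bb/cacc meet in 2. 4c->1: no, bc/cacc meet in 3. 4c->2: no, bb/cbc meet in 2. 4c->3: no, bb/cacc meet in 2. 4c->4: ok.
All examples now run through 5 states with every (state, symbol) defined. Accept strings end in {2,3}, Reject strings end in {0,1,4}; accept={2,3}.

states=5 start=0 accept={2,3} delta: 0a->1 0b->1 0c->2 1a->0 1b->2 1c->3 2a->4 2b->4 2c->4 3a->1 3b->0 3c->2 4a->4 4b->1 4c->4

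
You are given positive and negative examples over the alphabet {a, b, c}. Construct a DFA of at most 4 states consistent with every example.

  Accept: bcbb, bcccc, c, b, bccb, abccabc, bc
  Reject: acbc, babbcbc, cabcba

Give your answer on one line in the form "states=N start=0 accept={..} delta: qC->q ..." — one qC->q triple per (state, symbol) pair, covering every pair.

states=3 start=0 accept={0,1} delta: 0a->0 0b->0 0c->1 1a->0 1b->2 1c->0 2a->2 2b->0 2c->2

Grow the machine one transition at a time. Run the examples from 0; the earliest place one falls off (shortest prefix, ties alphabetical) gets sent to the lowest-numbered state that keeps every Accept/Reject pair distinguishable — a pair clashes when both reach the same state with identical unread suffix — and to a fresh state only if none does.
a: 0a undefined. 0a->0: ok.
b: 0b undefined. 0b->0: ok.
c: 0c undefined. 0c->0: no, bcbb/acbc meet in 0. Open state 1: 0c->1.
ca: 1a undefined. 1a->0: ok.
acb: 1b undefined. 1b->0: no, bcbb/cabcba meet in 0. 1b->1: no, b/cabcba meet in 0. Open state 2: 1b->2.
bcc: 1c undefined. 1c->0: ok.
acbc: 2c undefined. 2c->0: no, bcccc/acbc meet in 0. 2c->1: no, c/acbc meet in 1. 2c->2: ok.
bcbb: 2b undefined. 2b->0: ok.
cabcba: 2a undefined. 2a->0: no, bcbb/cabcba meet in 0. 2a->1: no, c/cabcba meet in 1. 2a->2: ok.
All examples now run through 3 states with every (state, symbol) defined. Accept strings end in {0,1}, Reject strings end in {2}; accept={0,1}.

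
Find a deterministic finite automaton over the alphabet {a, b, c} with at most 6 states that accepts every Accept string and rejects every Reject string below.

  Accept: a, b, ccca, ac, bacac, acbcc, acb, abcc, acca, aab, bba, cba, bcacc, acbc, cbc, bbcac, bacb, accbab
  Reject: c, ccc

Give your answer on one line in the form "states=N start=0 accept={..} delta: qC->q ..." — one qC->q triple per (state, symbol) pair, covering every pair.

Fold the examples into a partial DFA from state 0: repeatedly fix the first undefined (state, symbol) met by the shortest-then-alphabetical prefix, trying targets in increasing order and rejecting any under which an Accept and a Reject string meet in one state with the same remainder; add a state when all current targets are rejected. Accepting states are where Accept strings end.
a: 0a undefined. 0a->0: no, ac/c meet in 0 with "c" left. Open state 1: 0a->1.
b: 0b undefined. 0b->0: ok.
c: 0c undefined. 0c->0: no, b/c meet in 0. 0c->1: no, a/c meet in 1. Open state 2: 0c->2.
aa: 1a undefined. 1a->0: ok.
ab: 1b undefined. 1b->0: ok.
ac: 1c undefined. 1c->0: no, acbc/c meet in 2. 1c->1: no, bacac/c meet in 2. 1c->2: no, ac/c meet in 2. Open state 3: 1c->3.
cb: 2b undefined. 2b->0: no, cbc/c meet in 2. 2b->1: ok.
cc: 2c undefined. 2c->0: ok.
acb: 3b undefined. 3b->0: no, acbc/c meet in 2. 3b->1: ok.
acc: 3c undefined. 3c->0: ok.
bca: 2a undefined. 2a->0: no, bbcac/c meet in 2. 2a->1: ok.
baca: 3a undefined. 3a->0: no, bacac/c meet in 2. 3a->1: ok.
All examples now run through 4 states with every (state, symbol) defined. Accept strings end in {0,1,3}, Reject strings end in {2}; accept={0,1,3}.

states=4 start=0 accept={0,1,3} delta: 0a->1 0b->0 0c->2 1a->0 1b->0 1c->3 2a->1 2b->1 2c->0 3a->1 3b->1 3c->0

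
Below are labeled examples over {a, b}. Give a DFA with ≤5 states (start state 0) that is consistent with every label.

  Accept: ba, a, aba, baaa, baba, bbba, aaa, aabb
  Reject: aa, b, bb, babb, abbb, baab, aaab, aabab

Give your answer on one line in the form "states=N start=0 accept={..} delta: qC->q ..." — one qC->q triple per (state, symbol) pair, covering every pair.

states=4 start=0 accept={1} delta: 0a->1 0b->0 1a->2 1b->0 2a->1 2b->3 3a->0 3b->1

Grow the machine one transition at a time. Run the examples from 0; the earliest place one falls off (shortest prefix, ties alphabetical) gets sent to the lowest-numbered state that keeps every Accept/Reject pair distinguishable — a pair clashes when both reach the same state with identical unread suffix — and to a fresh state only if none does.
a: 0a undefined. 0a->0: no, a/aa meet in 0. Open state 1: 0a->1.
b: 0b undefined. 0b->0: ok.
aa: 1a undefined. 1a->0: no, aabb/aa meet in 0. 1a->1: no, ba/aa meet in 1. Open state 2: 1a->2.
ab: 1b undefined. 1b->0: ok.
aaa: 2a undefined. 2a->0: no, baaa/b meet in 0. 2a->1: ok.
aab: 2b undefined. 2b->0: no, aabb/b meet in 0. 2b->1: no, ba/baab meet in 1. 2b->2: no, aabb/aa meet in 2. Open state 3: 2b->3.
aaba: 3a undefined. 3a->0: ok.
aabb: 3b undefined. 3b->0: no, aabb/b meet in 0. 3b->1: ok.
All examples now run through 4 states with every (state, symbol) defined. Accept strings end in {1}, Reject strings end in {0,2,3}; accept={1}.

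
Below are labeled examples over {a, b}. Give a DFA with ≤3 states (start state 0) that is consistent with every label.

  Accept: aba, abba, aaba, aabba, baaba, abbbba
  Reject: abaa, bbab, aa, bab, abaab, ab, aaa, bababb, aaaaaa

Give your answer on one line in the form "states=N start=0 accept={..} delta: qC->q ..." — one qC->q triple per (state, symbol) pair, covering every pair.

states=3 start=0 accept={2} delta: 0a->0 0b->1 1a->2 1b->1 2a->0 2b->0

Grow the machine one transition at a time. Run the examples from 0; the earliest place one falls off (shortest prefix, ties alphabetical) gets sent to the lowest-numbered state that keeps every Accept/Reject pair distinguishable — a pair clashes when both reach the same state with identical unread suffix — and to a fresh state only if none does.
a: 0a undefined. 0a->0: ok.
b: 0b undefined. 0b->0: no, aba/abaa meet in 0. Open state 1: 0b->1.
ba: 1a undefined. 1a->0: no, aba/abaa meet in 0. 1a->1: no, aba/abaa meet in 1. Open state 2: 1a->2.
bb: 1b undefined. 1b->0: no, abba/aa meet in 0. 1b->1: ok.
baa: 2a undefined. 2a->0: ok.
bab: 2b undefined. 2b->0: ok.
All examples now run through 3 states with every (state, symbol) defined. Accept strings end in {2}, Reject strings end in {0,1}; accept={2}.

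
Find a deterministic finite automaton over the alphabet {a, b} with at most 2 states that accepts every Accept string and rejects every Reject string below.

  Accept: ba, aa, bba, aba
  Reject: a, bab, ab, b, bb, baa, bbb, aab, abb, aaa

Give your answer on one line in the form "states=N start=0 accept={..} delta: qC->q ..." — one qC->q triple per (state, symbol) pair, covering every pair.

State merging on the prefix tree: take the shortest (then alphabetical) example prefix whose next move is undefined and point that move at state 0, else 1, else 2, ...; a target is out if some Accept/Reject pair would then sit in one state with the same input left (inseparable). If every existing state is out, open a new one.
a: 0a undefined. 0a->0: no, aa/a meet in 0. Open state 1: 0a->1.
b: 0b undefined. 0b->0: no, ba/a meet in 1. 0b->1: ok.
aa: 1a undefined. 1a->0: ok.
ab: 1b undefined. 1b->0: no, ba/ab meet in 0. 1b->1: ok.
All examples now run through 2 states with every (state, symbol) defined. Accept strings end in {0}, Reject strings end in {1}; accept={0}.

states=2 start=0 accept={0} delta: 0a->1 0b->1 1a->0 1b->1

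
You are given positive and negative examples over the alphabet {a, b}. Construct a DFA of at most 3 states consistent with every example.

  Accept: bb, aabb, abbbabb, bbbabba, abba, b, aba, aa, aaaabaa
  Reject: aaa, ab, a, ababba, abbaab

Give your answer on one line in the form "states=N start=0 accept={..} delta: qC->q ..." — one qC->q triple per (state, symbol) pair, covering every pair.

State merging on the prefix tree: take the shortest (then alphabetical) example prefix whose next move is undefined and point that move at state 0, else 1, else 2, ...; a target is out if some Accept/Reject pair would then sit in one state with the same input left (inseparable). If every existing state is out, open a new one.
a: 0a undefined. 0a->0: no, b/ab meet in 0 with "b" left. Open state 1: 0a->1.
b: 0b undefined. 0b->0: ok.
aa: 1a undefined. 1a->0: ok.
ab: 1b undefined. 1b->0: no, bb/ab meet in 0. 1b->1: ok.
All examples now run through 2 states with every (state, symbol) defined. Accept strings end in {0}, Reject strings end in {1}; accept={0}.

states=2 start=0 accept={0} delta: 0a->1 0b->0 1a->0 1b->1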